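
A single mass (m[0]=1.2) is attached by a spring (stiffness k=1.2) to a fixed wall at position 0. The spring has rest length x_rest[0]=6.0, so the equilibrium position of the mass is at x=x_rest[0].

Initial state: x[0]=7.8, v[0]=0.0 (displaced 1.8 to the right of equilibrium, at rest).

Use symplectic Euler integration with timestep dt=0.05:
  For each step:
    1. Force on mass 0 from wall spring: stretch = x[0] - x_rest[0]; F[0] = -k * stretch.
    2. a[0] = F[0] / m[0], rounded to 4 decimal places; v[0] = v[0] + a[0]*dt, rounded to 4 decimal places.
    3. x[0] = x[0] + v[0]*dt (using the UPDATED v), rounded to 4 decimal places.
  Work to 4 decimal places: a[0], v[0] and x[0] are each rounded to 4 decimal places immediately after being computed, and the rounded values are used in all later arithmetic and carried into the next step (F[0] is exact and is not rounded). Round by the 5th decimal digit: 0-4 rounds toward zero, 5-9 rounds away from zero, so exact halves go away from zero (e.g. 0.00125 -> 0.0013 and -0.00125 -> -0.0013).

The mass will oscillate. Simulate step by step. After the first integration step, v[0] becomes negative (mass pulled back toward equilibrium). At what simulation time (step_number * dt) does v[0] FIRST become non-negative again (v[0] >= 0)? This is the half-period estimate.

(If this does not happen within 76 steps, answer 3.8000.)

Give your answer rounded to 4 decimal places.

Step 0: x=[7.8000] v=[0.0000]
Step 1: x=[7.7955] v=[-0.0900]
Step 2: x=[7.7865] v=[-0.1798]
Step 3: x=[7.7730] v=[-0.2691]
Step 4: x=[7.7551] v=[-0.3578]
Step 5: x=[7.7328] v=[-0.4456]
Step 6: x=[7.7062] v=[-0.5322]
Step 7: x=[7.6753] v=[-0.6175]
Step 8: x=[7.6402] v=[-0.7013]
Step 9: x=[7.6010] v=[-0.7833]
Step 10: x=[7.5578] v=[-0.8634]
Step 11: x=[7.5107] v=[-0.9413]
Step 12: x=[7.4599] v=[-1.0168]
Step 13: x=[7.4054] v=[-1.0898]
Step 14: x=[7.3474] v=[-1.1601]
Step 15: x=[7.2860] v=[-1.2275]
Step 16: x=[7.2214] v=[-1.2918]
Step 17: x=[7.1538] v=[-1.3529]
Step 18: x=[7.0833] v=[-1.4106]
Step 19: x=[7.0101] v=[-1.4648]
Step 20: x=[6.9343] v=[-1.5153]
Step 21: x=[6.8562] v=[-1.5620]
Step 22: x=[6.7760] v=[-1.6048]
Step 23: x=[6.6938] v=[-1.6436]
Step 24: x=[6.6099] v=[-1.6783]
Step 25: x=[6.5245] v=[-1.7088]
Step 26: x=[6.4378] v=[-1.7350]
Step 27: x=[6.3500] v=[-1.7569]
Step 28: x=[6.2613] v=[-1.7744]
Step 29: x=[6.1719] v=[-1.7875]
Step 30: x=[6.0821] v=[-1.7961]
Step 31: x=[5.9921] v=[-1.8002]
Step 32: x=[5.9021] v=[-1.7998]
Step 33: x=[5.8124] v=[-1.7949]
Step 34: x=[5.7231] v=[-1.7855]
Step 35: x=[5.6345] v=[-1.7717]
Step 36: x=[5.5468] v=[-1.7534]
Step 37: x=[5.4603] v=[-1.7307]
Step 38: x=[5.3751] v=[-1.7037]
Step 39: x=[5.2915] v=[-1.6725]
Step 40: x=[5.2096] v=[-1.6371]
Step 41: x=[5.1297] v=[-1.5976]
Step 42: x=[5.0520] v=[-1.5541]
Step 43: x=[4.9767] v=[-1.5067]
Step 44: x=[4.9039] v=[-1.4555]
Step 45: x=[4.8339] v=[-1.4007]
Step 46: x=[4.7668] v=[-1.3424]
Step 47: x=[4.7028] v=[-1.2807]
Step 48: x=[4.6420] v=[-1.2158]
Step 49: x=[4.5846] v=[-1.1479]
Step 50: x=[4.5307] v=[-1.0771]
Step 51: x=[4.4805] v=[-1.0036]
Step 52: x=[4.4341] v=[-0.9276]
Step 53: x=[4.3916] v=[-0.8493]
Step 54: x=[4.3532] v=[-0.7689]
Step 55: x=[4.3189] v=[-0.6866]
Step 56: x=[4.2888] v=[-0.6025]
Step 57: x=[4.2630] v=[-0.5169]
Step 58: x=[4.2415] v=[-0.4301]
Step 59: x=[4.2244] v=[-0.3422]
Step 60: x=[4.2117] v=[-0.2534]
Step 61: x=[4.2035] v=[-0.1640]
Step 62: x=[4.1998] v=[-0.0742]
Step 63: x=[4.2006] v=[0.0158]
First v>=0 after going negative at step 63, time=3.1500

Answer: 3.1500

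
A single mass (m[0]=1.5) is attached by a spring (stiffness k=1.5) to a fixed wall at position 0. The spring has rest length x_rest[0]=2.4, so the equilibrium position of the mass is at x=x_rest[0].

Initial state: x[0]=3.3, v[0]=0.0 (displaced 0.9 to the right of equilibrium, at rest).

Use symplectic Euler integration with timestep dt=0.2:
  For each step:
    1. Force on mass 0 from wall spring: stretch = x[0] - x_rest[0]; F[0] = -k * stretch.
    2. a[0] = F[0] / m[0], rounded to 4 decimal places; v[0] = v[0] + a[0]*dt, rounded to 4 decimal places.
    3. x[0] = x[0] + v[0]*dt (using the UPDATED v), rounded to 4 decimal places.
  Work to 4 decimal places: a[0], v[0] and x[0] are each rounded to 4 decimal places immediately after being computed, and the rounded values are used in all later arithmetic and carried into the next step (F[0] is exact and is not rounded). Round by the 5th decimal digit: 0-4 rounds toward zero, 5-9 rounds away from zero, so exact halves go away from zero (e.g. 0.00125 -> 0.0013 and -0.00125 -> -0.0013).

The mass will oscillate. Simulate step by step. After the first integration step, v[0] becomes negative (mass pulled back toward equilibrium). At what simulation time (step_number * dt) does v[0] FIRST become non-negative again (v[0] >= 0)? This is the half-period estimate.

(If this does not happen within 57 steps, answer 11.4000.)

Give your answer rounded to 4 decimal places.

Step 0: x=[3.3000] v=[0.0000]
Step 1: x=[3.2640] v=[-0.1800]
Step 2: x=[3.1934] v=[-0.3528]
Step 3: x=[3.0911] v=[-0.5115]
Step 4: x=[2.9612] v=[-0.6497]
Step 5: x=[2.8088] v=[-0.7619]
Step 6: x=[2.6401] v=[-0.8437]
Step 7: x=[2.4618] v=[-0.8917]
Step 8: x=[2.2810] v=[-0.9041]
Step 9: x=[2.1049] v=[-0.8803]
Step 10: x=[1.9406] v=[-0.8213]
Step 11: x=[1.7947] v=[-0.7294]
Step 12: x=[1.6730] v=[-0.6083]
Step 13: x=[1.5804] v=[-0.4629]
Step 14: x=[1.5206] v=[-0.2990]
Step 15: x=[1.4960] v=[-0.1231]
Step 16: x=[1.5075] v=[0.0577]
First v>=0 after going negative at step 16, time=3.2000

Answer: 3.2000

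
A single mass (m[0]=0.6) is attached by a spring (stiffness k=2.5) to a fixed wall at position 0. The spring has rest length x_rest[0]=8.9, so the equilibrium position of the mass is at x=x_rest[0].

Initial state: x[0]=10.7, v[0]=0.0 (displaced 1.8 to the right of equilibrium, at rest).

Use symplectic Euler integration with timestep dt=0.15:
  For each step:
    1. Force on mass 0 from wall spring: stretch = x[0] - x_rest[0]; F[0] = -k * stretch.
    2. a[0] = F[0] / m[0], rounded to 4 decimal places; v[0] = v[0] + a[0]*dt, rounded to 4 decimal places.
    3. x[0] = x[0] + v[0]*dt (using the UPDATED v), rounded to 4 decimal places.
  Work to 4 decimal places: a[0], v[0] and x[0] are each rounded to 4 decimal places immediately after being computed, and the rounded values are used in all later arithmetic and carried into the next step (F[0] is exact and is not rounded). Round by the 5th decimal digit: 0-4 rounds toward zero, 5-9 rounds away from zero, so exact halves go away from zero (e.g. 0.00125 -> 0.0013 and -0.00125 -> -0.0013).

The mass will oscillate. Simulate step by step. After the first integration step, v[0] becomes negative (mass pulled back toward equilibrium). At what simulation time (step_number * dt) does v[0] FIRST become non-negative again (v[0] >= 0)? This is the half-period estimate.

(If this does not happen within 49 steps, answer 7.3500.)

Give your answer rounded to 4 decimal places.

Answer: 1.6500

Derivation:
Step 0: x=[10.7000] v=[0.0000]
Step 1: x=[10.5313] v=[-1.1250]
Step 2: x=[10.2096] v=[-2.1446]
Step 3: x=[9.7651] v=[-2.9631]
Step 4: x=[9.2395] v=[-3.5038]
Step 5: x=[8.6821] v=[-3.7160]
Step 6: x=[8.1451] v=[-3.5798]
Step 7: x=[7.6789] v=[-3.1080]
Step 8: x=[7.3272] v=[-2.3448]
Step 9: x=[7.1229] v=[-1.3618]
Step 10: x=[7.0852] v=[-0.2511]
Step 11: x=[7.2177] v=[0.8832]
First v>=0 after going negative at step 11, time=1.6500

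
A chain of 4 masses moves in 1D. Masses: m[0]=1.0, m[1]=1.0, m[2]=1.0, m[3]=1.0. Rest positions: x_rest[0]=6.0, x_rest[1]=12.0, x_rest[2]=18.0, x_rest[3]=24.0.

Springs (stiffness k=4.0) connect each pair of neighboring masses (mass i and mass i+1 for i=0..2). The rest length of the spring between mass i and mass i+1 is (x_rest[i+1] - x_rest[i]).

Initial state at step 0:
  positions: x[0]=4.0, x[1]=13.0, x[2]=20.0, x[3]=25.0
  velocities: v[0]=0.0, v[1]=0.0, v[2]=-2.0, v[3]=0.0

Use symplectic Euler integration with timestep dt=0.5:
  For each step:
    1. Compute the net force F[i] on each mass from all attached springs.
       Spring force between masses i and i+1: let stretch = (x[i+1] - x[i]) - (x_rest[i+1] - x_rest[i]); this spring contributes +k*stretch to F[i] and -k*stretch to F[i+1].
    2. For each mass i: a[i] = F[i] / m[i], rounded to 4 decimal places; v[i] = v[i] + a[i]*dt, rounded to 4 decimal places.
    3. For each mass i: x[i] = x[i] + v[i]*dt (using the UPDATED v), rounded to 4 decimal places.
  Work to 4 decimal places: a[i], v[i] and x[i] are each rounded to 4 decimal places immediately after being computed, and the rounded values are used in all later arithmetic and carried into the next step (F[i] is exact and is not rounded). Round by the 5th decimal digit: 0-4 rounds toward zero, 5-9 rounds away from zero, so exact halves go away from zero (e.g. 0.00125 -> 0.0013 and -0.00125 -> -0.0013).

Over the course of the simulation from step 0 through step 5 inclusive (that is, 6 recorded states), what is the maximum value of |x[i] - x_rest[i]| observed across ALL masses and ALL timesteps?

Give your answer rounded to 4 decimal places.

Answer: 3.0000

Derivation:
Step 0: x=[4.0000 13.0000 20.0000 25.0000] v=[0.0000 0.0000 -2.0000 0.0000]
Step 1: x=[7.0000 11.0000 17.0000 26.0000] v=[6.0000 -4.0000 -6.0000 2.0000]
Step 2: x=[8.0000 11.0000 17.0000 24.0000] v=[2.0000 0.0000 0.0000 -4.0000]
Step 3: x=[6.0000 14.0000 18.0000 21.0000] v=[-4.0000 6.0000 2.0000 -6.0000]
Step 4: x=[6.0000 13.0000 18.0000 21.0000] v=[0.0000 -2.0000 0.0000 0.0000]
Step 5: x=[7.0000 10.0000 16.0000 24.0000] v=[2.0000 -6.0000 -4.0000 6.0000]
Max displacement = 3.0000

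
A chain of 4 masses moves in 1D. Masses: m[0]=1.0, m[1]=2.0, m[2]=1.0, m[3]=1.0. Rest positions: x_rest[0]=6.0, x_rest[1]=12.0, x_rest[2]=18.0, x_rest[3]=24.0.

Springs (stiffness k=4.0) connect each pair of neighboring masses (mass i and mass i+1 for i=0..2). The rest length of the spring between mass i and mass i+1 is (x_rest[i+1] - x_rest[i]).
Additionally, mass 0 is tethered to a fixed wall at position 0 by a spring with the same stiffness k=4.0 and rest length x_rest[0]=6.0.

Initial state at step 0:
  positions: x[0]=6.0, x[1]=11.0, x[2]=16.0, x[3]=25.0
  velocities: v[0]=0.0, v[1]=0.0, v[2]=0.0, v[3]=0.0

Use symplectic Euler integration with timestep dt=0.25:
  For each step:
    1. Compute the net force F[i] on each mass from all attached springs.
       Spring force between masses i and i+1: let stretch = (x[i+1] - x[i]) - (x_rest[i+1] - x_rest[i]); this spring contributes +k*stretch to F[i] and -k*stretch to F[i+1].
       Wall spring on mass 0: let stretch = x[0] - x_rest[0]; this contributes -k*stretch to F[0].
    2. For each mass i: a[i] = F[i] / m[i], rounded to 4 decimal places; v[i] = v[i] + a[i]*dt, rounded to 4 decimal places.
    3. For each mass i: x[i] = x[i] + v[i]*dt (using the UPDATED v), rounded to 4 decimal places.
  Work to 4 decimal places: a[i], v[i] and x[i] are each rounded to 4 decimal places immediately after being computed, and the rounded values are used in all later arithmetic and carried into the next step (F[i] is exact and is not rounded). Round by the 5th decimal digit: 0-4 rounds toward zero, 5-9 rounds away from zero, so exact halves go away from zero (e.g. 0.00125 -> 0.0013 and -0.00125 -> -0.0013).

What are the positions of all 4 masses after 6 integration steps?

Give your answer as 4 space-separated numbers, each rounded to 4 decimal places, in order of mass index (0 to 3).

Answer: 6.2532 12.5736 16.3626 23.4322

Derivation:
Step 0: x=[6.0000 11.0000 16.0000 25.0000] v=[0.0000 0.0000 0.0000 0.0000]
Step 1: x=[5.7500 11.0000 17.0000 24.2500] v=[-1.0000 0.0000 4.0000 -3.0000]
Step 2: x=[5.3750 11.0938 18.3125 23.1875] v=[-1.5000 0.3750 5.2500 -4.2500]
Step 3: x=[5.0860 11.3751 19.0391 22.4063] v=[-1.1562 1.1250 2.9063 -3.1250]
Step 4: x=[5.0977 11.8282 18.6915 22.2833] v=[0.0469 1.8125 -1.3905 -0.4922]
Step 5: x=[5.5176 12.2979 17.5260 22.7623] v=[1.6797 1.8789 -4.6620 1.9160]
Step 6: x=[6.2532 12.5736 16.3626 23.4322] v=[2.9424 1.1028 -4.6538 2.6797]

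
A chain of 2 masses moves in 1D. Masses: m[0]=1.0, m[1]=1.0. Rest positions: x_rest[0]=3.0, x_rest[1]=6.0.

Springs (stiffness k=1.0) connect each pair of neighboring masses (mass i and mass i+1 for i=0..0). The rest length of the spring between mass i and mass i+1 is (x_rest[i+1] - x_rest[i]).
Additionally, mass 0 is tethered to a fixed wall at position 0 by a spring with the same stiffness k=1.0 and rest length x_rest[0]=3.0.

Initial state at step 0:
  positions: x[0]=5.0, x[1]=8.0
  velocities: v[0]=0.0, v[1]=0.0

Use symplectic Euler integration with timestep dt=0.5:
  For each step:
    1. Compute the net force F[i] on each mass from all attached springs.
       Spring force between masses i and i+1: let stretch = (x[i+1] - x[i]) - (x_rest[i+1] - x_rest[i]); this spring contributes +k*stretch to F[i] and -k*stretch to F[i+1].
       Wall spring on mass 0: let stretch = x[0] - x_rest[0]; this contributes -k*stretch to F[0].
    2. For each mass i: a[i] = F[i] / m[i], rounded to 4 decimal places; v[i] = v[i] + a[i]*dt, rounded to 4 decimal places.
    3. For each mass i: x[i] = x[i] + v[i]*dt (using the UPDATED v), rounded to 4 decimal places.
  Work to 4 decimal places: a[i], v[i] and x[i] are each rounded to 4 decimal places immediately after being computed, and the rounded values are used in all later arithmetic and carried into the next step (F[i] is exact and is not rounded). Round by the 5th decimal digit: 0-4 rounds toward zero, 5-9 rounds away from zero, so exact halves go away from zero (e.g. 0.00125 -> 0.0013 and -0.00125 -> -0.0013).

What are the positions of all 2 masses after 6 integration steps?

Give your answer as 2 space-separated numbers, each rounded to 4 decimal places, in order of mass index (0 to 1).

Answer: 2.7583 4.7369

Derivation:
Step 0: x=[5.0000 8.0000] v=[0.0000 0.0000]
Step 1: x=[4.5000 8.0000] v=[-1.0000 0.0000]
Step 2: x=[3.7500 7.8750] v=[-1.5000 -0.2500]
Step 3: x=[3.0938 7.4688] v=[-1.3125 -0.8125]
Step 4: x=[2.7579 6.7188] v=[-0.6719 -1.5000]
Step 5: x=[2.7227 5.7286] v=[-0.0704 -1.9805]
Step 6: x=[2.7583 4.7369] v=[0.0712 -1.9835]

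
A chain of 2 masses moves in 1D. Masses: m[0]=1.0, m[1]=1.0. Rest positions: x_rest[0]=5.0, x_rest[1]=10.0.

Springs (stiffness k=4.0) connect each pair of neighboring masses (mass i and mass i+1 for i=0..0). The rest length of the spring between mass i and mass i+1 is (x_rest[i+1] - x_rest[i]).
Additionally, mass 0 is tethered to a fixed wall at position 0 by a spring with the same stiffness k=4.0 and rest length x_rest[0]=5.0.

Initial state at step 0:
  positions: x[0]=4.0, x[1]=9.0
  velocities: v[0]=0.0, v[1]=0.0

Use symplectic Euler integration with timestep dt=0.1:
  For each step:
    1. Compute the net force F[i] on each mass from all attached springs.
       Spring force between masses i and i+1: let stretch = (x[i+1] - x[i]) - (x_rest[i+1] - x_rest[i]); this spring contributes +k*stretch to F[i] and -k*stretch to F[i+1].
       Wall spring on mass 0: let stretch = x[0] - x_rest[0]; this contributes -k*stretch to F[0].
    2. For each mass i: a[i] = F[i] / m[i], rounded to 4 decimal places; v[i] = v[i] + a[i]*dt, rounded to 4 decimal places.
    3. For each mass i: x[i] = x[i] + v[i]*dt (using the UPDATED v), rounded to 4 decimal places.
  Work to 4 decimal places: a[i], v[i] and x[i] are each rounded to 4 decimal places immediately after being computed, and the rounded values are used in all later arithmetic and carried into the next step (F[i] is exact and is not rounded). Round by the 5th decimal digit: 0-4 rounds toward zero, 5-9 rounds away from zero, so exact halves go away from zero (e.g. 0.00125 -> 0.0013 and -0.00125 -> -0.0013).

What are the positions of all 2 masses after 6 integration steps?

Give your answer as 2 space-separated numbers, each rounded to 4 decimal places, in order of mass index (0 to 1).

Answer: 4.6415 9.0968

Derivation:
Step 0: x=[4.0000 9.0000] v=[0.0000 0.0000]
Step 1: x=[4.0400 9.0000] v=[0.4000 0.0000]
Step 2: x=[4.1168 9.0016] v=[0.7680 0.0160]
Step 3: x=[4.2243 9.0078] v=[1.0752 0.0621]
Step 4: x=[4.3542 9.0227] v=[1.2989 0.1487]
Step 5: x=[4.4967 9.0508] v=[1.4246 0.2813]
Step 6: x=[4.6415 9.0968] v=[1.4476 0.4597]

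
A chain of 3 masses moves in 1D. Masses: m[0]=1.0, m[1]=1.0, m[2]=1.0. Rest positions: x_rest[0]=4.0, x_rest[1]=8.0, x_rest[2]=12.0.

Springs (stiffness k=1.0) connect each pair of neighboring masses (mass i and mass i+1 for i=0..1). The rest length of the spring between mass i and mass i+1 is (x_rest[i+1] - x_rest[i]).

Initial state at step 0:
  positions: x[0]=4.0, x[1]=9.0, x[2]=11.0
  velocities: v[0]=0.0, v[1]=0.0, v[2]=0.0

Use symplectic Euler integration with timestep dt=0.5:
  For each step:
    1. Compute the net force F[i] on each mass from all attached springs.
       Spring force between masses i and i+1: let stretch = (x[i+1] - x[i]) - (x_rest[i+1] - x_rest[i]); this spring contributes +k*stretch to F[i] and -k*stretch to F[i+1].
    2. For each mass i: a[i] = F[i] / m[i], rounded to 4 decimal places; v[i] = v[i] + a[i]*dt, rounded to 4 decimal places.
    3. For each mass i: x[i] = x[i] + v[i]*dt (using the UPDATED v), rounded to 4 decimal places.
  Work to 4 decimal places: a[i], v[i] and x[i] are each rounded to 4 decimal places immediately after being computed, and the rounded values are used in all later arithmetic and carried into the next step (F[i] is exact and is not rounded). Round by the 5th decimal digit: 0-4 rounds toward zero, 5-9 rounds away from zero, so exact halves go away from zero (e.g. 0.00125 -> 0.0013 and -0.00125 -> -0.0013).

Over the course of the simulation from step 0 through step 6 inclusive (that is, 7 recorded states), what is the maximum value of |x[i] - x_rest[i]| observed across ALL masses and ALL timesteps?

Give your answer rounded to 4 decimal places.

Answer: 1.1094

Derivation:
Step 0: x=[4.0000 9.0000 11.0000] v=[0.0000 0.0000 0.0000]
Step 1: x=[4.2500 8.2500 11.5000] v=[0.5000 -1.5000 1.0000]
Step 2: x=[4.5000 7.3125 12.1875] v=[0.5000 -1.8750 1.3750]
Step 3: x=[4.4531 6.8906 12.6563] v=[-0.0938 -0.8438 0.9375]
Step 4: x=[4.0156 7.3008 12.6837] v=[-0.8751 0.8203 0.0547]
Step 5: x=[3.3994 8.2354 12.3653] v=[-1.2325 1.8692 -0.6368]
Step 6: x=[2.9922 8.9935 12.0144] v=[-0.8145 1.5162 -0.7018]
Max displacement = 1.1094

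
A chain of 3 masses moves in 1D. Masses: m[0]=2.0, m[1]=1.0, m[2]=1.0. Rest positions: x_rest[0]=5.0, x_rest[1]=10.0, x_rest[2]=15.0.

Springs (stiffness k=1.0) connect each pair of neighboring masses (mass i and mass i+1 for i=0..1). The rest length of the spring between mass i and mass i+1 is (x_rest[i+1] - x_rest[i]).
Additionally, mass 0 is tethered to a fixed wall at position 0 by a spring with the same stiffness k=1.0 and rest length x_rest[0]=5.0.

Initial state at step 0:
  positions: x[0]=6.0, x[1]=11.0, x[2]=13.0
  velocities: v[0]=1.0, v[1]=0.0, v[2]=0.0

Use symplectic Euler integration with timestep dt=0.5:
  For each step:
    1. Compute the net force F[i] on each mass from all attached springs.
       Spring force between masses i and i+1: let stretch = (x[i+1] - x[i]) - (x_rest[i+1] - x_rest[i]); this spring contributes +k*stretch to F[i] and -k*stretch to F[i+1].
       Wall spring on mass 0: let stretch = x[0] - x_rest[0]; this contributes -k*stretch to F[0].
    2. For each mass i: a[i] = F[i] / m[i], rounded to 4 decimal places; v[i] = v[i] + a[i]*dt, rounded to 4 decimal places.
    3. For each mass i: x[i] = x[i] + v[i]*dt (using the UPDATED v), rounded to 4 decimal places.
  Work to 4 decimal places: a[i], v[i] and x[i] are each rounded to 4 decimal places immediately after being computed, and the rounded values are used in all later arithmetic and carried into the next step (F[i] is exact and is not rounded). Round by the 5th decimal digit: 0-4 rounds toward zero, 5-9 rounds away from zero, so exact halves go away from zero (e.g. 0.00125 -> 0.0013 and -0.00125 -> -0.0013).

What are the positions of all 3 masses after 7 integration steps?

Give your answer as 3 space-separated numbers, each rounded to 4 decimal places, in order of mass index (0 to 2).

Answer: 3.8544 12.1001 16.7980

Derivation:
Step 0: x=[6.0000 11.0000 13.0000] v=[1.0000 0.0000 0.0000]
Step 1: x=[6.3750 10.2500 13.7500] v=[0.7500 -1.5000 1.5000]
Step 2: x=[6.4375 9.4063 14.8750] v=[0.1250 -1.6875 2.2500]
Step 3: x=[6.0664 9.1875 15.8829] v=[-0.7422 -0.4376 2.0157]
Step 4: x=[5.3271 9.8623 16.4669] v=[-1.4786 1.3496 1.1680]
Step 5: x=[4.4888 11.0545 16.6498] v=[-1.6766 2.3843 0.3657]
Step 6: x=[3.9101 12.0041 16.6839] v=[-1.1574 1.8991 0.0681]
Step 7: x=[3.8544 12.1001 16.7980] v=[-0.1114 0.1920 0.2282]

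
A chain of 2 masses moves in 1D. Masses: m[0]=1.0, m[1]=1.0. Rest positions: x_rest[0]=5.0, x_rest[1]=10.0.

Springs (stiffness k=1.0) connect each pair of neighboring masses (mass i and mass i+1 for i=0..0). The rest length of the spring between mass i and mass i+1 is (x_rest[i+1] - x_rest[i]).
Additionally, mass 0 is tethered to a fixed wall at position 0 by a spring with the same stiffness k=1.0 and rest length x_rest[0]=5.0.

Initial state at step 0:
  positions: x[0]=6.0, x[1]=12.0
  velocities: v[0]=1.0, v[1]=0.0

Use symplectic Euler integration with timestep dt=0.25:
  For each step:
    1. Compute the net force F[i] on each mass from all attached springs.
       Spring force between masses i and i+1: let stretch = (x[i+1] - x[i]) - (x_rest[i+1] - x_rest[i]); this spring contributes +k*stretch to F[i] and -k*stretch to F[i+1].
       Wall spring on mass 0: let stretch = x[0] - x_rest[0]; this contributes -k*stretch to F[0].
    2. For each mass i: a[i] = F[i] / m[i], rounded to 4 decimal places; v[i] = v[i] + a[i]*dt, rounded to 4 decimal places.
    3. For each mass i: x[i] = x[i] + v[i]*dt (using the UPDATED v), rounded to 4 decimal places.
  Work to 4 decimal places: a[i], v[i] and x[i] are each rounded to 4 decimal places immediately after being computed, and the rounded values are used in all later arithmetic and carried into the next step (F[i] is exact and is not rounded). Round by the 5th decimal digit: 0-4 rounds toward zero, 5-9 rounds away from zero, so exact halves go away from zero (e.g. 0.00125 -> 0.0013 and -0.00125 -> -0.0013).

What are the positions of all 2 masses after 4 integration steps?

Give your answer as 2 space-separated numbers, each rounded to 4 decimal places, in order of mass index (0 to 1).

Answer: 6.6625 11.5694

Derivation:
Step 0: x=[6.0000 12.0000] v=[1.0000 0.0000]
Step 1: x=[6.2500 11.9375] v=[1.0000 -0.2500]
Step 2: x=[6.4649 11.8320] v=[0.8594 -0.4219]
Step 3: x=[6.6112 11.7036] v=[0.5850 -0.5137]
Step 4: x=[6.6625 11.5694] v=[0.2053 -0.5368]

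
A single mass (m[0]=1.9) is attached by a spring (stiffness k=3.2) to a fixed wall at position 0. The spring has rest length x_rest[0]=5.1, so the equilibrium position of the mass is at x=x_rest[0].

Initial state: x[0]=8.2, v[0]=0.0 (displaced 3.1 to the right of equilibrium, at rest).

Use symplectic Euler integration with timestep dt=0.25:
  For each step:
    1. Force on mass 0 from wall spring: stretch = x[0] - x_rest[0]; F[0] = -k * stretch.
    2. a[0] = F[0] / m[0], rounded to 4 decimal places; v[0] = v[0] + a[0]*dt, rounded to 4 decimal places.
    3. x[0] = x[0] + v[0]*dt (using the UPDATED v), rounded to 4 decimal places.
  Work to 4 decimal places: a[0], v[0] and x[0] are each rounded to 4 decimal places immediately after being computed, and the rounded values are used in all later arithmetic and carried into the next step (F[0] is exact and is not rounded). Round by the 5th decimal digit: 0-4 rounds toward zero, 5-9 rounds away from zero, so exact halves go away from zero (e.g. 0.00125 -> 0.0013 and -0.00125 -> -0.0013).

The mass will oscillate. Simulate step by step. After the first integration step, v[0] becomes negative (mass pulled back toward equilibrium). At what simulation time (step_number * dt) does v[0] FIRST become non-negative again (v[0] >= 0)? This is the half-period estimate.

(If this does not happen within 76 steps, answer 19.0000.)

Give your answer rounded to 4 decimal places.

Answer: 2.5000

Derivation:
Step 0: x=[8.2000] v=[0.0000]
Step 1: x=[7.8737] v=[-1.3053]
Step 2: x=[7.2554] v=[-2.4732]
Step 3: x=[6.4102] v=[-3.3807]
Step 4: x=[5.4271] v=[-3.9324]
Step 5: x=[4.4096] v=[-4.0701]
Step 6: x=[3.4648] v=[-3.7794]
Step 7: x=[2.6921] v=[-3.0909]
Step 8: x=[2.1728] v=[-2.0771]
Step 9: x=[1.9617] v=[-0.8446]
Step 10: x=[2.0809] v=[0.4768]
First v>=0 after going negative at step 10, time=2.5000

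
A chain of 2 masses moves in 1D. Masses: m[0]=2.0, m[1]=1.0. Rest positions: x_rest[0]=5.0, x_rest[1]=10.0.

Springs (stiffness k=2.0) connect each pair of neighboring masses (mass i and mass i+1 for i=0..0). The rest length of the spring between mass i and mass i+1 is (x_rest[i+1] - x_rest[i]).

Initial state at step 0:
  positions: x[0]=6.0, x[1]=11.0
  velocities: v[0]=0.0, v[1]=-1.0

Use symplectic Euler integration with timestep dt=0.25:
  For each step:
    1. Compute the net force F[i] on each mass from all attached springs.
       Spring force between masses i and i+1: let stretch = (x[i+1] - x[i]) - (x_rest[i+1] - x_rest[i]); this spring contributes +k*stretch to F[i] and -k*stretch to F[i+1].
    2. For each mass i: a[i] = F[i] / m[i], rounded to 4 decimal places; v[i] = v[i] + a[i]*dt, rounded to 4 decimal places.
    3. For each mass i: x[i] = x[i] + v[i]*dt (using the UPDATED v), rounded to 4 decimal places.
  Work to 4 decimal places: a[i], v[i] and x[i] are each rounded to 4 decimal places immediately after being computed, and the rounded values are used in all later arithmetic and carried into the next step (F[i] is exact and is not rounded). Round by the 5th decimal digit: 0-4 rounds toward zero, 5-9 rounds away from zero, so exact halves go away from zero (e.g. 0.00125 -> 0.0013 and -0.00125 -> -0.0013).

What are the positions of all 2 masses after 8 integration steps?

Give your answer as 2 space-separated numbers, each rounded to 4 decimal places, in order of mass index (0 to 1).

Step 0: x=[6.0000 11.0000] v=[0.0000 -1.0000]
Step 1: x=[6.0000 10.7500] v=[0.0000 -1.0000]
Step 2: x=[5.9844 10.5313] v=[-0.0625 -0.8750]
Step 3: x=[5.9405 10.3692] v=[-0.1758 -0.6485]
Step 4: x=[5.8609 10.2785] v=[-0.3186 -0.3629]
Step 5: x=[5.7449 10.2606] v=[-0.4642 -0.0717]
Step 6: x=[5.5986 10.3032] v=[-0.5853 0.1705]
Step 7: x=[5.4338 10.3828] v=[-0.6592 0.3182]
Step 8: x=[5.2658 10.4687] v=[-0.6720 0.3437]

Answer: 5.2658 10.4687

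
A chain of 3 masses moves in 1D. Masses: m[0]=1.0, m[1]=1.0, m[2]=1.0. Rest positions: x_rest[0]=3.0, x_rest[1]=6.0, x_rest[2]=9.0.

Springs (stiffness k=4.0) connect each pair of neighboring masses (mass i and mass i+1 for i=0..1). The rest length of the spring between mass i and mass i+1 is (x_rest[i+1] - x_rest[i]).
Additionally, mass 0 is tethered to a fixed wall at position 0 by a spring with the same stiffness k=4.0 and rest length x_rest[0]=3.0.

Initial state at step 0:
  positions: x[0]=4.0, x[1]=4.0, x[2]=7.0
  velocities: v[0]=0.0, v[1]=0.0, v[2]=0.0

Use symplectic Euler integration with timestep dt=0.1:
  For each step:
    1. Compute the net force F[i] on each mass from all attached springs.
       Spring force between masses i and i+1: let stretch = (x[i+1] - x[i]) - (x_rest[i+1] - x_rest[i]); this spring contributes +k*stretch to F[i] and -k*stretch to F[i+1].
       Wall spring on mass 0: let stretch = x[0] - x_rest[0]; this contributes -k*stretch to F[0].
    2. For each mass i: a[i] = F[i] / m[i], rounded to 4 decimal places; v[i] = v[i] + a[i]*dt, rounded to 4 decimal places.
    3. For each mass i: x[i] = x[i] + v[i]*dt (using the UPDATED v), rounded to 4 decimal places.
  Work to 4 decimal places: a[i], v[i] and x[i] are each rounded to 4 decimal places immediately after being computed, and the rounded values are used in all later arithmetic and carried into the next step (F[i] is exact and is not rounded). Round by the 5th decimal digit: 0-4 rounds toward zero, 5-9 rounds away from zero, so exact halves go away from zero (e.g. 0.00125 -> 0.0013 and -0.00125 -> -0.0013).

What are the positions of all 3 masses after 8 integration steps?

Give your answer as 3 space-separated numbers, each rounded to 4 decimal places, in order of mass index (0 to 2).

Answer: 1.1054 5.8326 7.6787

Derivation:
Step 0: x=[4.0000 4.0000 7.0000] v=[0.0000 0.0000 0.0000]
Step 1: x=[3.8400 4.1200 7.0000] v=[-1.6000 1.2000 0.0000]
Step 2: x=[3.5376 4.3440 7.0048] v=[-3.0240 2.2400 0.0480]
Step 3: x=[3.1260 4.6422 7.0232] v=[-4.1165 2.9818 0.1837]
Step 4: x=[2.6500 4.9750 7.0663] v=[-4.7604 3.3277 0.4313]
Step 5: x=[2.1610 5.2984 7.1458] v=[-4.8904 3.2342 0.7948]
Step 6: x=[1.7110 5.5702 7.2714] v=[-4.4998 2.7182 1.2558]
Step 7: x=[1.3470 5.7557 7.4489] v=[-3.6405 1.8550 1.7753]
Step 8: x=[1.1054 5.8326 7.6787] v=[-2.4158 0.7688 2.2980]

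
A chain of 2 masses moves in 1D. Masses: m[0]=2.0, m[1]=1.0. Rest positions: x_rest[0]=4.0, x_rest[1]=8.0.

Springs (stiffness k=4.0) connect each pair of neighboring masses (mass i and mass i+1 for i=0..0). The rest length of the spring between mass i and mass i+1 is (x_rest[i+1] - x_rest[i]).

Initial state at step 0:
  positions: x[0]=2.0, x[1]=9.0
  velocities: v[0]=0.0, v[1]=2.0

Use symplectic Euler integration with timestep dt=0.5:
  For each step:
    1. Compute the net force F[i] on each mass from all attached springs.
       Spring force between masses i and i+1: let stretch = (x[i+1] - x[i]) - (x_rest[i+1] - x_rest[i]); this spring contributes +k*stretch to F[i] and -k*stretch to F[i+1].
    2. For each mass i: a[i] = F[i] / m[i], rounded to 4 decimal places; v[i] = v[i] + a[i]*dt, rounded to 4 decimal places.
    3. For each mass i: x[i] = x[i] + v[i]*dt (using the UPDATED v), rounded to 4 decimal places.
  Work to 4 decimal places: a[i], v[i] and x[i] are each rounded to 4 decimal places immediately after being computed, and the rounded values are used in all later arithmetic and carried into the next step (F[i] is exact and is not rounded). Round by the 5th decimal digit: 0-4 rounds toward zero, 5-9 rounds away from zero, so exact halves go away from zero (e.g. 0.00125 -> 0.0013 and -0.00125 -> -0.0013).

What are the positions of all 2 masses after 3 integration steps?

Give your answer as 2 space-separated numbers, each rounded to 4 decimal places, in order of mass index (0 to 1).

Step 0: x=[2.0000 9.0000] v=[0.0000 2.0000]
Step 1: x=[3.5000 7.0000] v=[3.0000 -4.0000]
Step 2: x=[4.7500 5.5000] v=[2.5000 -3.0000]
Step 3: x=[4.3750 7.2500] v=[-0.7500 3.5000]

Answer: 4.3750 7.2500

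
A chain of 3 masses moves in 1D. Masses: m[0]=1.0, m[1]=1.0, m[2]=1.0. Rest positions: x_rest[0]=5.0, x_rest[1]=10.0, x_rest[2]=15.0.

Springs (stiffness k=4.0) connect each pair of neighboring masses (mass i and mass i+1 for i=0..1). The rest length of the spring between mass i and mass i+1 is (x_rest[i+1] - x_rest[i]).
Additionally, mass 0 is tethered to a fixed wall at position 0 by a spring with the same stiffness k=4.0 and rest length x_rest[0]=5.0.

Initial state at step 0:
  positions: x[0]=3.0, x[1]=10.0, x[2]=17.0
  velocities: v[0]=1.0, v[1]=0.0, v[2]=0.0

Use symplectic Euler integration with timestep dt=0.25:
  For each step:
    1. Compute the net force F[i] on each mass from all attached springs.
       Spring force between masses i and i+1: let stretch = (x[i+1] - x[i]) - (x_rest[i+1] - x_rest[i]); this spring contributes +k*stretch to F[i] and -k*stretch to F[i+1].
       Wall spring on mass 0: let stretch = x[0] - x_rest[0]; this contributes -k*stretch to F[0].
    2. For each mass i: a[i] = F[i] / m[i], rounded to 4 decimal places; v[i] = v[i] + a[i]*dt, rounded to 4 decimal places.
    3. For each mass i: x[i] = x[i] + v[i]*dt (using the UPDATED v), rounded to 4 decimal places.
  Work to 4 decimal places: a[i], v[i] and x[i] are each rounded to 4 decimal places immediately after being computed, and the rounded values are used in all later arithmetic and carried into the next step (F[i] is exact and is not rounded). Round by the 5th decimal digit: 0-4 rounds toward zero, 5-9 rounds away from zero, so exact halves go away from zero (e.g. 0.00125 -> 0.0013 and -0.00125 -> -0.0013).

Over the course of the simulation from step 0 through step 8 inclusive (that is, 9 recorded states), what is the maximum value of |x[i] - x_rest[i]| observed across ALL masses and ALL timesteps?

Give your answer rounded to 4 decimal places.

Step 0: x=[3.0000 10.0000 17.0000] v=[1.0000 0.0000 0.0000]
Step 1: x=[4.2500 10.0000 16.5000] v=[5.0000 0.0000 -2.0000]
Step 2: x=[5.8750 10.1875 15.6250] v=[6.5000 0.7500 -3.5000]
Step 3: x=[7.1094 10.6563 14.6406] v=[4.9375 1.8750 -3.9375]
Step 4: x=[7.4532 11.2344 13.9102] v=[1.3750 2.3124 -2.9218]
Step 5: x=[6.8790 11.5362 13.7608] v=[-2.2970 1.2070 -0.5976]
Step 6: x=[5.7493 11.2298 14.3053] v=[-4.5188 -1.2256 2.1778]
Step 7: x=[4.5524 10.3222 15.3309] v=[-4.7876 -3.6306 4.1023]
Step 8: x=[3.6599 9.2243 16.3543] v=[-3.5702 -4.3917 4.0936]
Max displacement = 2.4532

Answer: 2.4532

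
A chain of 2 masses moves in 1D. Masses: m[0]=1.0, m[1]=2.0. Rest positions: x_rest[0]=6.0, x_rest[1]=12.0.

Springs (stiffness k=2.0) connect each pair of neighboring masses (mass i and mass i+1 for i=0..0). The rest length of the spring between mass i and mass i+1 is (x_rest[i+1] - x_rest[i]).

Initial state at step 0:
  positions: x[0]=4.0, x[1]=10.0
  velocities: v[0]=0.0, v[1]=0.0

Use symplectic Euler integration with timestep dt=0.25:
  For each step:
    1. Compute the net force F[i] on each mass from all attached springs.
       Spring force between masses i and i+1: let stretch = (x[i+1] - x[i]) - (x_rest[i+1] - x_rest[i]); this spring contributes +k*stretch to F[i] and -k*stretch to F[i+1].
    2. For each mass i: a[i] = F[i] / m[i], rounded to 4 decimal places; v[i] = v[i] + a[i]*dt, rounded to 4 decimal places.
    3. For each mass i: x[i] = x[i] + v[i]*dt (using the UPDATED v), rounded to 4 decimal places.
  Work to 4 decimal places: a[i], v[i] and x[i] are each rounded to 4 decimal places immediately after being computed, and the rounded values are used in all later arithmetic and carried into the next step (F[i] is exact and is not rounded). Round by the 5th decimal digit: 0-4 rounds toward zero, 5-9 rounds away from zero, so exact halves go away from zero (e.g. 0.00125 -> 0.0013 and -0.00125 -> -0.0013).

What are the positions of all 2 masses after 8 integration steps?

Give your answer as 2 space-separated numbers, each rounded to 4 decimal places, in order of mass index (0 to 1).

Answer: 4.0000 10.0000

Derivation:
Step 0: x=[4.0000 10.0000] v=[0.0000 0.0000]
Step 1: x=[4.0000 10.0000] v=[0.0000 0.0000]
Step 2: x=[4.0000 10.0000] v=[0.0000 0.0000]
Step 3: x=[4.0000 10.0000] v=[0.0000 0.0000]
Step 4: x=[4.0000 10.0000] v=[0.0000 0.0000]
Step 5: x=[4.0000 10.0000] v=[0.0000 0.0000]
Step 6: x=[4.0000 10.0000] v=[0.0000 0.0000]
Step 7: x=[4.0000 10.0000] v=[0.0000 0.0000]
Step 8: x=[4.0000 10.0000] v=[0.0000 0.0000]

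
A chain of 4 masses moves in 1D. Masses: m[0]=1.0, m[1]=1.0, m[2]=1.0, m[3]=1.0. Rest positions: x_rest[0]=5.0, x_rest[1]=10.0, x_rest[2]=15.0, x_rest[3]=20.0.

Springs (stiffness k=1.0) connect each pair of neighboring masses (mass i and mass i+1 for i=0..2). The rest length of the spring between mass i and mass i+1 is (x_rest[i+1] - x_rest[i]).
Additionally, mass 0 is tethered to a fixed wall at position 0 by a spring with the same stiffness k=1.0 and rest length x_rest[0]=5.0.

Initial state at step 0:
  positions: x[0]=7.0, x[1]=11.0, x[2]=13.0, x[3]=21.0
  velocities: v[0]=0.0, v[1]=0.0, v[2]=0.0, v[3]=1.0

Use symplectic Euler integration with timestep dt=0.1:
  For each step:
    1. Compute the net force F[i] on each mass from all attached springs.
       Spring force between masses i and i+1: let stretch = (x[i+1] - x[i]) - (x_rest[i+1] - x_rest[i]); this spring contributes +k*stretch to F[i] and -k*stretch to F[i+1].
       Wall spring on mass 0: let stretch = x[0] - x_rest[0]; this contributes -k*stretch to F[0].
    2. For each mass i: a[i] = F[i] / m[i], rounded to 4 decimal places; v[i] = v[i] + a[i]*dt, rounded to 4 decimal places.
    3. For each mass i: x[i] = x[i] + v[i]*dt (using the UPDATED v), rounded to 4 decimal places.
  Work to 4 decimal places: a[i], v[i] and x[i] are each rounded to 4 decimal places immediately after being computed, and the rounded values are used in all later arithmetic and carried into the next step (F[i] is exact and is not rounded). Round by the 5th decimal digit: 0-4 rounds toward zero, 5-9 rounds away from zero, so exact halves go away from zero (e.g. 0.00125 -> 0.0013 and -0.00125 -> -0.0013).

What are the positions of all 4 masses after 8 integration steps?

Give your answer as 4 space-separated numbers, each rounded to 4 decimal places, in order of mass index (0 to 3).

Answer: 6.0035 10.4175 14.9021 20.8183

Derivation:
Step 0: x=[7.0000 11.0000 13.0000 21.0000] v=[0.0000 0.0000 0.0000 1.0000]
Step 1: x=[6.9700 10.9800 13.0600 21.0700] v=[-0.3000 -0.2000 0.6000 0.7000]
Step 2: x=[6.9104 10.9407 13.1793 21.1099] v=[-0.5960 -0.3930 1.1930 0.3990]
Step 3: x=[6.8220 10.8835 13.3555 21.1205] v=[-0.8840 -0.5722 1.7622 0.1059]
Step 4: x=[6.7060 10.8104 13.5847 21.1034] v=[-1.1601 -0.7312 2.2915 -0.1706]
Step 5: x=[6.5640 10.7240 13.8613 21.0612] v=[-1.4203 -0.8642 2.7659 -0.4225]
Step 6: x=[6.3979 10.6274 14.1785 20.9970] v=[-1.6607 -0.9665 3.1722 -0.6425]
Step 7: x=[6.2102 10.5240 14.5284 20.9146] v=[-1.8775 -1.0343 3.4989 -0.8244]
Step 8: x=[6.0035 10.4175 14.9021 20.8183] v=[-2.0671 -1.0652 3.7371 -0.9630]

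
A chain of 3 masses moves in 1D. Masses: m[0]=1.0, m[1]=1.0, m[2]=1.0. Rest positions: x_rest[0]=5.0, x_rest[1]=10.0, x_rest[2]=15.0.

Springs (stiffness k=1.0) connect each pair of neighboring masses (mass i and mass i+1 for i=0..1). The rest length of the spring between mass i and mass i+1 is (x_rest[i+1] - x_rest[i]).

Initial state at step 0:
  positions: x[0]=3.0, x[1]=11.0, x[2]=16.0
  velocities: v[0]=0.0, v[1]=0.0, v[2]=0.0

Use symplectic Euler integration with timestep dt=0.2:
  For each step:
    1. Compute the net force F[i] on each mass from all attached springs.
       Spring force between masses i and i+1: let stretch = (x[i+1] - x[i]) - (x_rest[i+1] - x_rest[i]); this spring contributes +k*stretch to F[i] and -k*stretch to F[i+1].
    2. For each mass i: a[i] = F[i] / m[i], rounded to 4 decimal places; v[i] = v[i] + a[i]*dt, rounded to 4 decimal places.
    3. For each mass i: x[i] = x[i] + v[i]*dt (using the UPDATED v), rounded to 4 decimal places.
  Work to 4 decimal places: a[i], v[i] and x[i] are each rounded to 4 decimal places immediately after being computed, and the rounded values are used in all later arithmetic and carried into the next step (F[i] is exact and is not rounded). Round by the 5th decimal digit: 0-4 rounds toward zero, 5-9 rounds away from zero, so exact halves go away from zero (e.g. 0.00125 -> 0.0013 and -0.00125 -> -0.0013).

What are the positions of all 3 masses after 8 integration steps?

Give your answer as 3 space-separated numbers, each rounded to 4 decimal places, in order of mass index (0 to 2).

Step 0: x=[3.0000 11.0000 16.0000] v=[0.0000 0.0000 0.0000]
Step 1: x=[3.1200 10.8800 16.0000] v=[0.6000 -0.6000 0.0000]
Step 2: x=[3.3504 10.6544 15.9952] v=[1.1520 -1.1280 -0.0240]
Step 3: x=[3.6730 10.3503 15.9768] v=[1.6128 -1.5206 -0.0922]
Step 4: x=[4.0627 10.0041 15.9333] v=[1.9483 -1.7308 -0.2175]
Step 5: x=[4.4900 9.6575 15.8526] v=[2.1366 -1.7332 -0.4033]
Step 6: x=[4.9240 9.3520 15.7241] v=[2.1701 -1.5277 -0.6423]
Step 7: x=[5.3351 9.1242 15.5408] v=[2.0557 -1.1389 -0.9167]
Step 8: x=[5.6978 9.0015 15.3008] v=[1.8135 -0.6134 -1.2000]

Answer: 5.6978 9.0015 15.3008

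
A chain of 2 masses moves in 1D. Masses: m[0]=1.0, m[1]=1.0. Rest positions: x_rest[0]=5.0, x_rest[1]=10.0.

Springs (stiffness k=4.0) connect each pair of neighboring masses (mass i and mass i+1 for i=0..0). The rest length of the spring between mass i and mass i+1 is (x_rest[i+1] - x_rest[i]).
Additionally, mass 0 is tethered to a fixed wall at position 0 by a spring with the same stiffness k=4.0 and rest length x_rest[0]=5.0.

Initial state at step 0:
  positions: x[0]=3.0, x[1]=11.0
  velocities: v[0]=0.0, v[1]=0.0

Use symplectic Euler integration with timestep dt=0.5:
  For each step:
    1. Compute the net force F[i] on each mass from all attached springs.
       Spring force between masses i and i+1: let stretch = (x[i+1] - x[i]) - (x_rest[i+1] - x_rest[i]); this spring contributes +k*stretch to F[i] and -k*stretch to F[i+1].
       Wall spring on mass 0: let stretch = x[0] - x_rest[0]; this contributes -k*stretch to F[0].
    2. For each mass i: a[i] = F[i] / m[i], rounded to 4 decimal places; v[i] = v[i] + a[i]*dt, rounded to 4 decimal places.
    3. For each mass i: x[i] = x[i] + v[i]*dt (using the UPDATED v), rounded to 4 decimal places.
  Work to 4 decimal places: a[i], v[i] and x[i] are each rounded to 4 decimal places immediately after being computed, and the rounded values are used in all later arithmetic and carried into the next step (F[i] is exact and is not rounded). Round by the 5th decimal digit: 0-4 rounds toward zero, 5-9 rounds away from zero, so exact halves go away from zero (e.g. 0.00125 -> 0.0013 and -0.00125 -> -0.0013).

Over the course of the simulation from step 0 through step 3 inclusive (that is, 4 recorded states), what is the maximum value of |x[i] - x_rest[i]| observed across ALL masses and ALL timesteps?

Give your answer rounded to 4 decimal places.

Answer: 3.0000

Derivation:
Step 0: x=[3.0000 11.0000] v=[0.0000 0.0000]
Step 1: x=[8.0000 8.0000] v=[10.0000 -6.0000]
Step 2: x=[5.0000 10.0000] v=[-6.0000 4.0000]
Step 3: x=[2.0000 12.0000] v=[-6.0000 4.0000]
Max displacement = 3.0000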